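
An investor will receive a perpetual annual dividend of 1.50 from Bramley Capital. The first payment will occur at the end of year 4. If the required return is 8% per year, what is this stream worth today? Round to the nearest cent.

14.88

Value at end of year 3: C / r = 1.50 / 0.08 = 18.7500
Discount to today: PV = 18.7500 / (1 + 0.08)^3 = 18.7500 / 1.259712 = 14.88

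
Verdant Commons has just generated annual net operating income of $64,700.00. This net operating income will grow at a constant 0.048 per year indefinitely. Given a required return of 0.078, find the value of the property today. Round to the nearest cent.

D₁ = D₀ × (1 + g) = $64,700.00 × 1.048 = $67,805.6000
Growing perpetuity: P = D₁ / (r − g) = $67,805.6000 / (0.078 − 0.048) = $2,260,186.67

$2260186.67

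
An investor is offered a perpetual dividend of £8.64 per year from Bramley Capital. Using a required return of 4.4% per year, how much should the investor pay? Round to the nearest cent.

Level perpetuity: PV = C / r = £8.64 / 0.044 = £196.36

£196.36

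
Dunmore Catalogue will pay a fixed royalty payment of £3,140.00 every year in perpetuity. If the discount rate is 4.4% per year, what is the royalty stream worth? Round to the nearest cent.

£71363.64

Level perpetuity: PV = C / r = £3,140.00 / 0.044 = £71,363.64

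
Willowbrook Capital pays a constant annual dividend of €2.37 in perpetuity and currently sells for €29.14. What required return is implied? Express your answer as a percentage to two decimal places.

P = C/r ⇒ r = C/P = €2.37/€29.14 = 0.081332

8.13%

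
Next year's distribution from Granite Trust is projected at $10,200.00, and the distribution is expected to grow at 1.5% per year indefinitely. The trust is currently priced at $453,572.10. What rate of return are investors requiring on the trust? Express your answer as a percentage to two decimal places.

P = D₁/(r − g) ⇒ r = D₁/P + g = $10,200.0000/$453,572.10 + 0.015 = 0.022488 + 0.015 = 0.037488

3.75%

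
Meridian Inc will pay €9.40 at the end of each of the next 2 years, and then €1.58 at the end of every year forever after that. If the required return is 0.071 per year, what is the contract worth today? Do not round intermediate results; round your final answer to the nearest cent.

PV of 2-year annuity: €9.40 × [1 − (1+0.071)^−2] / 0.071 = 16.97184
Perpetuity value at year 2: €1.58 / 0.071 = 22.25352
PV of perpetuity: 22.25352 / (1+0.071)^2 = 19.40081
Total PV = 16.97184 + 19.40081 = 36.37265

€36.37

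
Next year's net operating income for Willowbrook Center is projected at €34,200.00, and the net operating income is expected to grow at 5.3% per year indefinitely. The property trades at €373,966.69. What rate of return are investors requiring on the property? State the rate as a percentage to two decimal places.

P = D₁/(r − g) ⇒ r = D₁/P + g = €34,200.0000/€373,966.69 + 0.053 = 0.091452 + 0.053 = 0.144452

14.45%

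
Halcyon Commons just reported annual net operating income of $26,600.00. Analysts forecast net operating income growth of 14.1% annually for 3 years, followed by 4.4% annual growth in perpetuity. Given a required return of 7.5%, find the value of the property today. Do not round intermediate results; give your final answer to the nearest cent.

D_1 = 30350.60000
D_2 = 34630.03460
D_3 = 39512.86948
Terminal value at year 3: TV = D_3×(1+g_2)/(r−g_2) = 41251.43574/0.031 = 1330691.47534
P_0 = D_1/(1+r)^1 + D_2/(1+r)^2 + D_3/(1+r)^3 + TV/(1+r)^3
    = 28233.11628 + 29966.49830 + 31806.30192 + 1071154.16783 = 1161160.08433

$1161160.08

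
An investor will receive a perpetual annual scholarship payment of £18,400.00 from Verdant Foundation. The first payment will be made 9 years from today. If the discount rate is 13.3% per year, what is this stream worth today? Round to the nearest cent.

£50947.97

Value at end of year 8: C / r = £18,400.00 / 0.133 = £138,345.8647
Discount to today: PV = £138,345.8647 / (1 + 0.133)^8 = £138,345.8647 / 2.715434 = £50,947.97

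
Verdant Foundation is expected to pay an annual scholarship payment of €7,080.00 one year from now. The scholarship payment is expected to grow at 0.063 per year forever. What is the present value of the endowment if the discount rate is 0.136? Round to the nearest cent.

€96986.30

Growing perpetuity: P = D₁ / (r − g) = €7,080.0000 / (0.136 − 0.063) = €96,986.30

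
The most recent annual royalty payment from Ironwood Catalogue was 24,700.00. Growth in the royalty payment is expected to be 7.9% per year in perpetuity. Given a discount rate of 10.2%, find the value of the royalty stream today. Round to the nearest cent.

1158752.17

D₁ = D₀ × (1 + g) = 24,700.00 × 1.079 = 26,651.3000
Growing perpetuity: P = D₁ / (r − g) = 26,651.3000 / (0.102 − 0.079) = 1,158,752.17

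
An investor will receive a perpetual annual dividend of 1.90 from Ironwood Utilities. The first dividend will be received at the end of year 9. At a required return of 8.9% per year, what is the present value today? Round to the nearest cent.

Value at end of year 8: C / r = 1.90 / 0.089 = 21.3483
Discount to today: PV = 21.3483 / (1 + 0.089)^8 = 21.3483 / 1.977985 = 10.79

10.79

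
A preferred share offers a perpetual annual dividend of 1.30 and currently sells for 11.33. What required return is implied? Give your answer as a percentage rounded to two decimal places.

P = C/r ⇒ r = C/P = 1.30/11.33 = 0.114740

11.47%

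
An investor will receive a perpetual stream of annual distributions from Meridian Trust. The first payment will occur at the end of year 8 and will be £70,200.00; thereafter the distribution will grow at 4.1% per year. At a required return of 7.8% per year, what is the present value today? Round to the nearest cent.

Value at end of year 7: C₁ / (r − g) = £70,200.00 / (0.078 − 0.041) = £1,897,297.2973
Discount to today: PV = £1,897,297.2973 / (1 + 0.078)^7 = £1,897,297.2973 / 1.691731 = £1,121,512.35

£1121512.35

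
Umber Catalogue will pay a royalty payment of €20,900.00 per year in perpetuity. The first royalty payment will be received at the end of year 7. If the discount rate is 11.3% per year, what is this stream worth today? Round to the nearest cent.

Value at end of year 6: C / r = €20,900.00 / 0.113 = €184,955.7522
Discount to today: PV = €184,955.7522 / (1 + 0.113)^6 = €184,955.7522 / 1.900951 = €97,296.42

€97296.42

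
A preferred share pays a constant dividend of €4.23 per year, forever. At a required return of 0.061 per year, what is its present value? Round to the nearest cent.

€69.34

Level perpetuity: PV = C / r = €4.23 / 0.061 = €69.34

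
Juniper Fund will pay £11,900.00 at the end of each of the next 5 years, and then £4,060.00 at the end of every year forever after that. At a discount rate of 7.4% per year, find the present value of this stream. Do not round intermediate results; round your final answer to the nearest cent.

PV of 5-year annuity: £11,900.00 × [1 − (1+0.074)^−5] / 0.074 = 48274.19918
Perpetuity value at year 5: £4,060.00 / 0.074 = 54864.86486
PV of perpetuity: 54864.86486 / (1+0.074)^5 = 38394.84397
Total PV = 48274.19918 + 38394.84397 = 86669.04315

£86669.04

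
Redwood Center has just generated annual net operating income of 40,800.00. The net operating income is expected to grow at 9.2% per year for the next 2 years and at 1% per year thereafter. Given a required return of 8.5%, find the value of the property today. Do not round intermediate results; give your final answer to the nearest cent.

638943.79

D_1 = 44553.60000
D_2 = 48652.53120
Terminal value at year 2: TV = D_2×(1+g_2)/(r−g_2) = 49139.05651/0.075 = 655187.42016
P_0 = D_1/(1+r)^1 + D_2/(1+r)^2 + TV/(1+r)^2
    = 41063.22581 + 41328.14984 + 556552.41790 = 638943.79355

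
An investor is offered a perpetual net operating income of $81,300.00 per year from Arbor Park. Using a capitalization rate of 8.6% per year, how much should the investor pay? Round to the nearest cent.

$945348.84

Level perpetuity: PV = C / r = $81,300.00 / 0.086 = $945,348.84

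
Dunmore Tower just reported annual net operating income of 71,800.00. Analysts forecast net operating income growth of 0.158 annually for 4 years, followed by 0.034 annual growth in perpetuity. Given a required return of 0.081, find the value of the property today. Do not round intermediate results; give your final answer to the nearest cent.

2422190.99

D_1 = 83144.40000
D_2 = 96281.21520
D_3 = 111493.64720
D_4 = 129109.64346
Terminal value at year 4: TV = D_4×(1+g_2)/(r−g_2) = 133499.37134/0.047 = 2840412.15611
P_0 = D_1/(1+r)^1 + D_2/(1+r)^2 + D_3/(1+r)^3 + D_4/(1+r)^4 + TV/(1+r)^4
    = 76914.33858 + 82392.97324 + 88261.85292 + 94548.77492 + 2080073.04816 = 2422190.98781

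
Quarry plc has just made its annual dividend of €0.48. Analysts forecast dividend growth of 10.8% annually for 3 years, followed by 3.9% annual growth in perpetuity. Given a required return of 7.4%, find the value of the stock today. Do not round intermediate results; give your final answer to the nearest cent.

€17.18

D_1 = 0.53184
D_2 = 0.58928
D_3 = 0.65292
Terminal value at year 3: TV = D_3×(1+g_2)/(r−g_2) = 0.67838/0.035 = 19.38242
P_0 = D_1/(1+r)^1 + D_2/(1+r)^2 + D_3/(1+r)^3 + TV/(1+r)^3
    = 0.49520 + 0.51087 + 0.52704 + 15.64571 = 17.17882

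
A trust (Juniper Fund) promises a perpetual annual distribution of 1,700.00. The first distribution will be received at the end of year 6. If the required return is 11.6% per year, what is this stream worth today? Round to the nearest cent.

Value at end of year 5: C / r = 1,700.00 / 0.116 = 14,655.1724
Discount to today: PV = 14,655.1724 / (1 + 0.116)^5 = 14,655.1724 / 1.731095 = 8,465.84

8465.84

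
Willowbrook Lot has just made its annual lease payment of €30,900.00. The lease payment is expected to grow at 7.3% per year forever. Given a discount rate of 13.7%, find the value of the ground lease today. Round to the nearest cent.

€518057.81

D₁ = D₀ × (1 + g) = €30,900.00 × 1.073 = €33,155.7000
Growing perpetuity: P = D₁ / (r − g) = €33,155.7000 / (0.137 − 0.073) = €518,057.81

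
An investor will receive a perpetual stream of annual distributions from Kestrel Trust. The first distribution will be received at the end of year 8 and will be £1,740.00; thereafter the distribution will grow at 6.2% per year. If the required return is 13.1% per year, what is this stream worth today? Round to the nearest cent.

Value at end of year 7: C₁ / (r − g) = £1,740.00 / (0.131 − 0.062) = £25,217.3913
Discount to today: PV = £25,217.3913 / (1 + 0.131)^7 = £25,217.3913 / 2.367218 = £10,652.75

£10652.75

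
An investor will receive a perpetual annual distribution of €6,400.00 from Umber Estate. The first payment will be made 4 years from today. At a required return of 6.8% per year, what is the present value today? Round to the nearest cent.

Value at end of year 3: C / r = €6,400.00 / 0.068 = €94,117.6471
Discount to today: PV = €94,117.6471 / (1 + 0.068)^3 = €94,117.6471 / 1.218186 = €77,260.46

€77260.46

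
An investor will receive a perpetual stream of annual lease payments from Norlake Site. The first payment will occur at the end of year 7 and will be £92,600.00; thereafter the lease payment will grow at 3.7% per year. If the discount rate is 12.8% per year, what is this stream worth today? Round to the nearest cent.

Value at end of year 6: C₁ / (r − g) = £92,600.00 / (0.128 − 0.037) = £1,017,582.4176
Discount to today: PV = £1,017,582.4176 / (1 + 0.128)^6 = £1,017,582.4176 / 2.059940 = £493,986.40

£493986.40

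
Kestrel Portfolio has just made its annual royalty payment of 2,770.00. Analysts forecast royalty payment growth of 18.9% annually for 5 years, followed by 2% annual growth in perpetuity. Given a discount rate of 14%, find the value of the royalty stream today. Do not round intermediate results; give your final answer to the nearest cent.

D_1 = 3293.53000
D_2 = 3916.00717
D_3 = 4656.13253
D_4 = 5536.14157
D_5 = 6582.47233
Terminal value at year 5: TV = D_5×(1+g_2)/(r−g_2) = 6714.12178/0.12 = 55951.01480
P_0 = D_1/(1+r)^1 + D_2/(1+r)^2 + D_3/(1+r)^3 + D_4/(1+r)^4 + D_5/(1+r)^5 + TV/(1+r)^5
    = 2889.06140 + 3013.24036 + 3142.75683 + 3277.84024 + 3418.72986 + 29059.20383 = 44800.83252

44800.83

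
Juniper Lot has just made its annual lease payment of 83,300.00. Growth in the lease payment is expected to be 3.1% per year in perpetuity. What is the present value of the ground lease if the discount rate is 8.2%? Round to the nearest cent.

1683966.67

D₁ = D₀ × (1 + g) = 83,300.00 × 1.031 = 85,882.3000
Growing perpetuity: P = D₁ / (r − g) = 85,882.3000 / (0.082 − 0.031) = 1,683,966.67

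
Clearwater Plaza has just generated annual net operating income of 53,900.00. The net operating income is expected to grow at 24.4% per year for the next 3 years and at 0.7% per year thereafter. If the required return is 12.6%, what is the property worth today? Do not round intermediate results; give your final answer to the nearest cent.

813080.38

D_1 = 67051.60000
D_2 = 83412.19040
D_3 = 103764.76486
Terminal value at year 3: TV = D_3×(1+g_2)/(r−g_2) = 104491.11821/0.119 = 878076.62363
P_0 = D_1/(1+r)^1 + D_2/(1+r)^2 + D_3/(1+r)^3 + TV/(1+r)^3
    = 59548.49023 + 65788.91816 + 72683.31633 + 615059.66005 = 813080.38478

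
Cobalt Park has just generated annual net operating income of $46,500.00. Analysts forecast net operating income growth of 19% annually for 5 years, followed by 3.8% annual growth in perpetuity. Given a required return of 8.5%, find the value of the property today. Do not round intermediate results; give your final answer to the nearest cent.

$1939182.65

D_1 = 55335.00000
D_2 = 65848.65000
D_3 = 78359.89350
D_4 = 93248.27326
D_5 = 110965.44519
Terminal value at year 5: TV = D_5×(1+g_2)/(r−g_2) = 115182.13210/0.047 = 2450683.66175
P_0 = D_1/(1+r)^1 + D_2/(1+r)^2 + D_3/(1+r)^3 + D_4/(1+r)^4 + D_5/(1+r)^5 + TV/(1+r)^5
    = 51000.00000 + 55935.48387 + 61348.59521 + 67285.55604 + 73797.06146 + 1629815.95318 = 1939182.64976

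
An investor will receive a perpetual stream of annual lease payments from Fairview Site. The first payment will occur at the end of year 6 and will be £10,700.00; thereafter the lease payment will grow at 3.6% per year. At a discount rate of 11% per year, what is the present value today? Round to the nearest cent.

£85809.85

Value at end of year 5: C₁ / (r − g) = £10,700.00 / (0.11 − 0.036) = £144,594.5946
Discount to today: PV = £144,594.5946 / (1 + 0.11)^5 = £144,594.5946 / 1.685058 = £85,809.85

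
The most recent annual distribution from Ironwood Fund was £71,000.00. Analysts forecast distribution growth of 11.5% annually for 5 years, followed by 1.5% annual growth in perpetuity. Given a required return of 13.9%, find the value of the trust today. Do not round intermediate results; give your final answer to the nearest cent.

£855646.32

D_1 = 79165.00000
D_2 = 88268.97500
D_3 = 98419.90712
D_4 = 109738.19644
D_5 = 122358.08904
Terminal value at year 5: TV = D_5×(1+g_2)/(r−g_2) = 124193.46037/0.124 = 1001560.16428
P_0 = D_1/(1+r)^1 + D_2/(1+r)^2 + D_3/(1+r)^3 + D_4/(1+r)^4 + D_5/(1+r)^5 + TV/(1+r)^5
    = 69503.95083 + 68039.42509 + 66605.75854 + 65202.30094 + 63828.41576 + 522466.46771 = 855646.31888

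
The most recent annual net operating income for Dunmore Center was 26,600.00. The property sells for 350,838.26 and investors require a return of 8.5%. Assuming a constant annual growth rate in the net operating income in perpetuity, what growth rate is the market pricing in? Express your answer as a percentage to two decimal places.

P = D₀(1+g)/(r−g) ⇒ P(r−g) = D₀(1+g) ⇒ g(P+D₀) = P·r − D₀
g = (P·r − D₀)/(P + D₀) = (350,838.26×0.085 − 26,600.00) / (350,838.26 + 26,600.00) = 0.008535

0.85%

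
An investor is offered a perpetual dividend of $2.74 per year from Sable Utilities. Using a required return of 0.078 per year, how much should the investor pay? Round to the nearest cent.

Level perpetuity: PV = C / r = $2.74 / 0.078 = $35.13

$35.13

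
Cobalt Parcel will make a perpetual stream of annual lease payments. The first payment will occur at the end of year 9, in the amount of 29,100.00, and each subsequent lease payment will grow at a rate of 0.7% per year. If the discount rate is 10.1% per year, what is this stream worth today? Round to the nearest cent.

Value at end of year 8: C₁ / (r − g) = 29,100.00 / (0.101 − 0.007) = 309,574.4681
Discount to today: PV = 309,574.4681 / (1 + 0.101)^8 = 309,574.4681 / 2.159228 = 143,372.74

143372.74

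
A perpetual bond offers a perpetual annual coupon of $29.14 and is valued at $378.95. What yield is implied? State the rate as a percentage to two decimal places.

7.69%

P = C/r ⇒ r = C/P = $29.14/$378.95 = 0.076897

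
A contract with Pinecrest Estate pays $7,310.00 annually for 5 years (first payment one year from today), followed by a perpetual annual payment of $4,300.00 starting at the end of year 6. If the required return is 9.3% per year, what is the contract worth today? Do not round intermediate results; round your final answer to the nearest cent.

$57853.84

PV of 5-year annuity: $7,310.00 × [1 − (1+0.093)^−5] / 0.093 = 28213.39662
Perpetuity value at year 5: $4,300.00 / 0.093 = 46236.55914
PV of perpetuity: 46236.55914 / (1+0.093)^5 = 29640.44348
Total PV = 28213.39662 + 29640.44348 = 57853.84010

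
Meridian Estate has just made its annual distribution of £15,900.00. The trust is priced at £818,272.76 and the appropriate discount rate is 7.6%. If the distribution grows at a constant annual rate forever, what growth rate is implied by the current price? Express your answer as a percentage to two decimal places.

5.55%

P = D₀(1+g)/(r−g) ⇒ P(r−g) = D₀(1+g) ⇒ g(P+D₀) = P·r − D₀
g = (P·r − D₀)/(P + D₀) = (£818,272.76×0.076 − £15,900.00) / (£818,272.76 + £15,900.00) = 0.055491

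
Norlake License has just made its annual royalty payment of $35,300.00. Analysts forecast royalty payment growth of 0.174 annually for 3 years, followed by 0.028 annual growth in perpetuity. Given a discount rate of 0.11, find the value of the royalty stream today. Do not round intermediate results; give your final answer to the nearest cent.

D_1 = 41442.20000
D_2 = 48653.14280
D_3 = 57118.78965
Terminal value at year 3: TV = D_3×(1+g_2)/(r−g_2) = 58718.11576/0.082 = 716074.58241
P_0 = D_1/(1+r)^1 + D_2/(1+r)^2 + D_3/(1+r)^3 + TV/(1+r)^3
    = 37335.31532 + 39487.98214 + 41764.76670 + 523587.56302 = 642175.62718

$642175.63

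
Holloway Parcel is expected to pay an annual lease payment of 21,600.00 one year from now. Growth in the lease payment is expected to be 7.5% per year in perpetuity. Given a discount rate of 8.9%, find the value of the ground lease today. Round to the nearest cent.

Growing perpetuity: P = D₁ / (r − g) = 21,600.0000 / (0.089 − 0.075) = 1,542,857.14

1542857.14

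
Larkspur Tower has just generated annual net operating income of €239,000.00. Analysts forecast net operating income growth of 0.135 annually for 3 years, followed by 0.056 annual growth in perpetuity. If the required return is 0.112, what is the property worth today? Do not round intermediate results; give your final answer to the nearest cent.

D_1 = 271265.00000
D_2 = 307885.77500
D_3 = 349450.35462
Terminal value at year 3: TV = D_3×(1+g_2)/(r−g_2) = 369019.57448/0.056 = 6589635.25864
P_0 = D_1/(1+r)^1 + D_2/(1+r)^2 + D_3/(1+r)^3 + TV/(1+r)^3
    = 243943.34532 + 248988.93610 + 254138.88712 + 4792333.29990 = 5539404.46844

€5539404.47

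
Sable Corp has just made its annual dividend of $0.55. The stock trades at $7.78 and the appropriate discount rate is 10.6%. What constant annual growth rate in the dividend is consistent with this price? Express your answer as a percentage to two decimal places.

P = D₀(1+g)/(r−g) ⇒ P(r−g) = D₀(1+g) ⇒ g(P+D₀) = P·r − D₀
g = (P·r − D₀)/(P + D₀) = ($7.78×0.106 − $0.55) / ($7.78 + $0.55) = 0.032975

3.30%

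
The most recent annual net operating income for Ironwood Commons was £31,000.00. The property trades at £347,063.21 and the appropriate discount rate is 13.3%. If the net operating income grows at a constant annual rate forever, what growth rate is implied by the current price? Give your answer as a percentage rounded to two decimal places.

4.01%

P = D₀(1+g)/(r−g) ⇒ P(r−g) = D₀(1+g) ⇒ g(P+D₀) = P·r − D₀
g = (P·r − D₀)/(P + D₀) = (£347,063.21×0.133 − £31,000.00) / (£347,063.21 + £31,000.00) = 0.040098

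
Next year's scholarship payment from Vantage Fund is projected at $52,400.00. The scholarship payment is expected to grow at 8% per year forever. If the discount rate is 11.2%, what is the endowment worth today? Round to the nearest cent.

Growing perpetuity: P = D₁ / (r − g) = $52,400.0000 / (0.112 − 0.08) = $1,637,500.00

$1637500.00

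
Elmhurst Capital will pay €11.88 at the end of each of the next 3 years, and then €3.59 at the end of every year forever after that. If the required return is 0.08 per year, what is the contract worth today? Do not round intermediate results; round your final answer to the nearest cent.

PV of 3-year annuity: €11.88 × [1 − (1+0.08)^−3] / 0.08 = 30.61591
Perpetuity value at year 3: €3.59 / 0.08 = 44.87500
PV of perpetuity: 44.87500 / (1+0.08)^3 = 35.62322
Total PV = 30.61591 + 35.62322 = 66.23913

€66.24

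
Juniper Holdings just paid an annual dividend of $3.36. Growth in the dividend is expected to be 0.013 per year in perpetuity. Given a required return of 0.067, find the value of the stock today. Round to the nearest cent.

$63.03

D₁ = D₀ × (1 + g) = $3.36 × 1.013 = $3.4037
Growing perpetuity: P = D₁ / (r − g) = $3.4037 / (0.067 − 0.013) = $63.03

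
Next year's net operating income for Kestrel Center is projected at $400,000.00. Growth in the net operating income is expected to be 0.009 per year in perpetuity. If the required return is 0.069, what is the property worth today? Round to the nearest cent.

$6666666.67

Growing perpetuity: P = D₁ / (r − g) = $400,000.0000 / (0.069 − 0.009) = $6,666,666.67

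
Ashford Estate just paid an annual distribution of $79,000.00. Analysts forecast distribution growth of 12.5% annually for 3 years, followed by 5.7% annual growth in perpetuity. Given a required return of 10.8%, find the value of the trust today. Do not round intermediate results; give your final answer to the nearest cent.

$1958186.90

D_1 = 88875.00000
D_2 = 99984.37500
D_3 = 112482.42188
Terminal value at year 3: TV = D_3×(1+g_2)/(r−g_2) = 118893.91992/0.051 = 2331253.33180
P_0 = D_1/(1+r)^1 + D_2/(1+r)^2 + D_3/(1+r)^3 + TV/(1+r)^3
    = 80212.09386 + 81442.78483 + 82692.35825 + 1713839.66014 = 1958186.89709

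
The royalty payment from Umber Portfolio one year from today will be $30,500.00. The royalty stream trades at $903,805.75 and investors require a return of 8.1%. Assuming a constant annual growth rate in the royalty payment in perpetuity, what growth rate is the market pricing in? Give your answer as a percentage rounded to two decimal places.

4.73%

P = D₁/(r−g) ⇒ g = r − D₁/P = 0.081 − $30,500.00/$903,805.75 = 0.047254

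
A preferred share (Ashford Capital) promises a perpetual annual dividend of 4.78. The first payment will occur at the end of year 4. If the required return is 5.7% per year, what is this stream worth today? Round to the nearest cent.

Value at end of year 3: C / r = 4.78 / 0.057 = 83.8596
Discount to today: PV = 83.8596 / (1 + 0.057)^3 = 83.8596 / 1.180932 = 71.01

71.01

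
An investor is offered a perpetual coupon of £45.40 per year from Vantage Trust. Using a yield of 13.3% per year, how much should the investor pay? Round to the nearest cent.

£341.35

Level perpetuity: PV = C / r = £45.40 / 0.133 = £341.35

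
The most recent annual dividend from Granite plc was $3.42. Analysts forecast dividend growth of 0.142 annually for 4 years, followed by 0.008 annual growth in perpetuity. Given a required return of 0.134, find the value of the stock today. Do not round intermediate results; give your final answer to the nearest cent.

D_1 = 3.90564
D_2 = 4.46024
D_3 = 5.09360
D_4 = 5.81689
Terminal value at year 4: TV = D_4×(1+g_2)/(r−g_2) = 5.86342/0.126 = 46.53508
P_0 = D_1/(1+r)^1 + D_2/(1+r)^2 + D_3/(1+r)^3 + D_4/(1+r)^4 + TV/(1+r)^4
    = 3.44413 + 3.46842 + 3.49289 + 3.51753 + 28.14027 = 42.06325

$42.06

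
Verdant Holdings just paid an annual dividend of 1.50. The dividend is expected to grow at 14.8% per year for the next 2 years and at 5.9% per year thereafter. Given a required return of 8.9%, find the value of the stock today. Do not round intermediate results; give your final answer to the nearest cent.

D_1 = 1.72200
D_2 = 1.97686
Terminal value at year 2: TV = D_2×(1+g_2)/(r−g_2) = 2.09349/0.03 = 69.78302
P_0 = D_1/(1+r)^1 + D_2/(1+r)^2 + TV/(1+r)^2
    = 1.58127 + 1.66694 + 58.84289 = 62.09109

62.09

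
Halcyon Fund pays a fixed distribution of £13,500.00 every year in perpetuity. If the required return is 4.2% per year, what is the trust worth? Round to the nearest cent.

£321428.57

Level perpetuity: PV = C / r = £13,500.00 / 0.042 = £321,428.57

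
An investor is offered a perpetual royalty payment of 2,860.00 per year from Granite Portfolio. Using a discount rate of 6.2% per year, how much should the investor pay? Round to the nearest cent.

46129.03

Level perpetuity: PV = C / r = 2,860.00 / 0.062 = 46,129.03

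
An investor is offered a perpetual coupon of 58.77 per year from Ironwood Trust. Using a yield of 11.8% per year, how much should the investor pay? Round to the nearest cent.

498.05

Level perpetuity: PV = C / r = 58.77 / 0.118 = 498.05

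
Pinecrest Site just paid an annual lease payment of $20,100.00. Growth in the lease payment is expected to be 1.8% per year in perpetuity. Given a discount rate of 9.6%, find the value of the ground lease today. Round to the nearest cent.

$262330.77

D₁ = D₀ × (1 + g) = $20,100.00 × 1.018 = $20,461.8000
Growing perpetuity: P = D₁ / (r − g) = $20,461.8000 / (0.096 − 0.018) = $262,330.77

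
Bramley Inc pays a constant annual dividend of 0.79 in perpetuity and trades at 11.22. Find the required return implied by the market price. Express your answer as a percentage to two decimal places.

P = C/r ⇒ r = C/P = 0.79/11.22 = 0.070410

7.04%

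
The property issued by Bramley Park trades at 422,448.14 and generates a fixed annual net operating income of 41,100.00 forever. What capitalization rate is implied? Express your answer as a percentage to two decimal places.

P = C/r ⇒ r = C/P = 41,100.00/422,448.14 = 0.097290

9.73%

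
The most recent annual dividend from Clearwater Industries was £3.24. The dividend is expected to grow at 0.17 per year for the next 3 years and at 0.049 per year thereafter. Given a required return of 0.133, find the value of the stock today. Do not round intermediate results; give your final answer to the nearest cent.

£54.93

D_1 = 3.79080
D_2 = 4.43524
D_3 = 5.18923
Terminal value at year 3: TV = D_3×(1+g_2)/(r−g_2) = 5.44350/0.084 = 64.80355
P_0 = D_1/(1+r)^1 + D_2/(1+r)^2 + D_3/(1+r)^3 + TV/(1+r)^3
    = 3.34581 + 3.45507 + 3.56790 + 44.55629 = 54.92507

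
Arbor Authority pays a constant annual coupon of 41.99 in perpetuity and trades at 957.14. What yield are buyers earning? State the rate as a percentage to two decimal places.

4.39%

P = C/r ⇒ r = C/P = 41.99/957.14 = 0.043870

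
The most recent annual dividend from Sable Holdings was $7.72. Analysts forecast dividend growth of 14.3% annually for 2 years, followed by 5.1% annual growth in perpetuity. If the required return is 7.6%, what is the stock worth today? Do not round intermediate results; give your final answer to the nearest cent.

D_1 = 8.82396
D_2 = 10.08579
Terminal value at year 2: TV = D_2×(1+g_2)/(r−g_2) = 10.60016/0.025 = 424.00646
P_0 = D_1/(1+r)^1 + D_2/(1+r)^2 + TV/(1+r)^2
    = 8.20071 + 8.71135 + 366.22495 = 383.13700

$383.14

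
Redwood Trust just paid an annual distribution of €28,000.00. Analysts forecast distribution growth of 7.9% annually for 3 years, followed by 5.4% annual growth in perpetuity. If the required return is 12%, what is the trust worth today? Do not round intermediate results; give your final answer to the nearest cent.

D_1 = 30212.00000
D_2 = 32598.74800
D_3 = 35174.04909
Terminal value at year 3: TV = D_3×(1+g_2)/(r−g_2) = 37073.44774/0.066 = 561718.90520
P_0 = D_1/(1+r)^1 + D_2/(1+r)^2 + D_3/(1+r)^3 + TV/(1+r)^3
    = 26975.00000 + 25987.52232 + 25036.19338 + 399820.42154 = 477819.13724

€477819.14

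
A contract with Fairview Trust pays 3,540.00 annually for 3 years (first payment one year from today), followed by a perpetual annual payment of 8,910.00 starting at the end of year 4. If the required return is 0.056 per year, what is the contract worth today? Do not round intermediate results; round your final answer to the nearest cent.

144646.17

PV of 3-year annuity: 3,540.00 × [1 − (1+0.056)^−3] / 0.056 = 9532.92937
Perpetuity value at year 3: 8,910.00 / 0.056 = 159107.14286
PV of perpetuity: 159107.14286 / (1+0.056)^3 = 135113.24436
Total PV = 9532.92937 + 135113.24436 = 144646.17373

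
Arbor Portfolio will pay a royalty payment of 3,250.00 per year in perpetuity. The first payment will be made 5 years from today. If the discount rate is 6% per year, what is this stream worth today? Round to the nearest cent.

Value at end of year 4: C / r = 3,250.00 / 0.06 = 54,166.6667
Discount to today: PV = 54,166.6667 / (1 + 0.06)^4 = 54,166.6667 / 1.262477 = 42,905.07

42905.07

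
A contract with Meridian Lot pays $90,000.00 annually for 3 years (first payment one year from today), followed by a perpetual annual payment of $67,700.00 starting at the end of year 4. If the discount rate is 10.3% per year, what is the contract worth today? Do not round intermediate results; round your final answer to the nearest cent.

PV of 3-year annuity: $90,000.00 × [1 − (1+0.103)^−3] / 0.103 = 222639.85244
Perpetuity value at year 3: $67,700.00 / 0.103 = 657281.55340
PV of perpetuity: 657281.55340 / (1+0.103)^3 = 489806.90884
Total PV = 222639.85244 + 489806.90884 = 712446.76128

$712446.76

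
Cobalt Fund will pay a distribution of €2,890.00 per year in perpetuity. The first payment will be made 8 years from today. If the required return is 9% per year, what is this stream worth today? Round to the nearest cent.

€17565.88

Value at end of year 7: C / r = €2,890.00 / 0.09 = €32,111.1111
Discount to today: PV = €32,111.1111 / (1 + 0.09)^7 = €32,111.1111 / 1.828039 = €17,565.88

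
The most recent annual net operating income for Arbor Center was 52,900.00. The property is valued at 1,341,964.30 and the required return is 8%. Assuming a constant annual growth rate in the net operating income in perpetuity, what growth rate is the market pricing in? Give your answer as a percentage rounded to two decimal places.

3.90%

P = D₀(1+g)/(r−g) ⇒ P(r−g) = D₀(1+g) ⇒ g(P+D₀) = P·r − D₀
g = (P·r − D₀)/(P + D₀) = (1,341,964.30×0.08 − 52,900.00) / (1,341,964.30 + 52,900.00) = 0.039041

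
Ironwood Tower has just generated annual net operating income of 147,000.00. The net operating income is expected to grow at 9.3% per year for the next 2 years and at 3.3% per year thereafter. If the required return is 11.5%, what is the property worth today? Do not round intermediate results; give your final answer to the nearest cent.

2064841.14

D_1 = 160671.00000
D_2 = 175613.40300
Terminal value at year 2: TV = D_2×(1+g_2)/(r−g_2) = 181408.64530/0.082 = 2212300.55243
P_0 = D_1/(1+r)^1 + D_2/(1+r)^2 + TV/(1+r)^2
    = 144099.55157 + 141256.33172 + 1779485.25201 = 2064841.13529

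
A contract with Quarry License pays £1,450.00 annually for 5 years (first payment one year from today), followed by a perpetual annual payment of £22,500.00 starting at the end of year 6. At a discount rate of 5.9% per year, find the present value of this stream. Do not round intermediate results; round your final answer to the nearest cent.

£292443.93

PV of 5-year annuity: £1,450.00 × [1 − (1+0.059)^−5] / 0.059 = 6124.57947
Perpetuity value at year 5: £22,500.00 / 0.059 = 381355.93220
PV of perpetuity: 381355.93220 / (1+0.059)^5 = 286319.35427
Total PV = 6124.57947 + 286319.35427 = 292443.93374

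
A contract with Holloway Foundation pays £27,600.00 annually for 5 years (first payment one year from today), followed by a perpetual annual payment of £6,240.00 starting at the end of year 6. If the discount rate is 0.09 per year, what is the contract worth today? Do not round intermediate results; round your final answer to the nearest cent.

PV of 5-year annuity: £27,600.00 × [1 − (1+0.09)^−5] / 0.09 = 107354.37487
Perpetuity value at year 5: £6,240.00 / 0.09 = 69333.33333
PV of perpetuity: 69333.33333 / (1+0.09)^5 = 45061.90945
Total PV = 107354.37487 + 45061.90945 = 152416.28432

£152416.28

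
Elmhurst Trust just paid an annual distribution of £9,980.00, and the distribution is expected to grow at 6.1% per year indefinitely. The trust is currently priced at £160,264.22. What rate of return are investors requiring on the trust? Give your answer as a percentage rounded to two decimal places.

D₁ = £9,980.00 × 1.061 = £10,588.7800
P = D₁/(r − g) ⇒ r = D₁/P + g = £10,588.7800/£160,264.22 + 0.061 = 0.066071 + 0.061 = 0.127071

12.71%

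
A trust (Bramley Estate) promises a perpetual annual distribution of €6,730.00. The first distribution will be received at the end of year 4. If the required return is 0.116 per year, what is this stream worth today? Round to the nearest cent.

€41741.16

Value at end of year 3: C / r = €6,730.00 / 0.116 = €58,017.2414
Discount to today: PV = €58,017.2414 / (1 + 0.116)^3 = €58,017.2414 / 1.389929 = €41,741.16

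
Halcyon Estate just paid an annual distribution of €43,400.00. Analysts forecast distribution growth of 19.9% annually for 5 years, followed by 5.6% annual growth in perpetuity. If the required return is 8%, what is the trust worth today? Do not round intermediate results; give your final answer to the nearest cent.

D_1 = 52036.60000
D_2 = 62391.88340
D_3 = 74807.86820
D_4 = 89694.63397
D_5 = 107543.86613
Terminal value at year 5: TV = D_5×(1+g_2)/(r−g_2) = 113566.32263/0.024 = 4731930.10960
P_0 = D_1/(1+r)^1 + D_2/(1+r)^2 + D_3/(1+r)^3 + D_4/(1+r)^4 + D_5/(1+r)^5 + TV/(1+r)^5
    = 48182.03704 + 53490.98371 + 59384.89766 + 65928.23360 + 73192.54823 + 3220472.12213 = 3520650.82237

€3520650.82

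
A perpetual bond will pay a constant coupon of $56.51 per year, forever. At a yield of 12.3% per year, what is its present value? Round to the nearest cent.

Level perpetuity: PV = C / r = $56.51 / 0.123 = $459.43

$459.43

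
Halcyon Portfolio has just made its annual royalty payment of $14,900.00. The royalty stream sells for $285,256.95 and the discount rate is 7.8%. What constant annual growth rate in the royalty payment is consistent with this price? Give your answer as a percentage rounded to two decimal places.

2.45%

P = D₀(1+g)/(r−g) ⇒ P(r−g) = D₀(1+g) ⇒ g(P+D₀) = P·r − D₀
g = (P·r − D₀)/(P + D₀) = ($285,256.95×0.078 − $14,900.00) / ($285,256.95 + $14,900.00) = 0.024487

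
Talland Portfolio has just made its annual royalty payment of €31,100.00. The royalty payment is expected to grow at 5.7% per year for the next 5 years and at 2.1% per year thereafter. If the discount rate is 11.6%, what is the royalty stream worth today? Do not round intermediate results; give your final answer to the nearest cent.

€387259.69

D_1 = 32872.70000
D_2 = 34746.44390
D_3 = 36726.99120
D_4 = 38820.42970
D_5 = 41033.19419
Terminal value at year 5: TV = D_5×(1+g_2)/(r−g_2) = 41894.89127/0.095 = 440998.85549
P_0 = D_1/(1+r)^1 + D_2/(1+r)^2 + D_3/(1+r)^3 + D_4/(1+r)^4 + D_5/(1+r)^5 + TV/(1+r)^5
    = 29455.82437 + 27898.57201 + 26423.64750 + 25026.69840 + 23703.60233 + 254751.34720 = 387259.69181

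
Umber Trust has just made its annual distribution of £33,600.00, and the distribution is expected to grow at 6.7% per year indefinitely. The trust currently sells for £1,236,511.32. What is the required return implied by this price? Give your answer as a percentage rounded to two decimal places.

D₁ = £33,600.00 × 1.067 = £35,851.2000
P = D₁/(r − g) ⇒ r = D₁/P + g = £35,851.2000/£1,236,511.32 + 0.067 = 0.028994 + 0.067 = 0.095994

9.60%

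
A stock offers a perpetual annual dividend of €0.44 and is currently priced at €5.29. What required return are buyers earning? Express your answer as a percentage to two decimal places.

8.32%

P = C/r ⇒ r = C/P = €0.44/€5.29 = 0.083176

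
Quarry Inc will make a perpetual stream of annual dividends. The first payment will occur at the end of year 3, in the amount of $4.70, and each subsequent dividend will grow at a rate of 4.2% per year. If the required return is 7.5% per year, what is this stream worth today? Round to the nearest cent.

$123.24

Value at end of year 2: C₁ / (r − g) = $4.70 / (0.075 − 0.042) = $142.4242
Discount to today: PV = $142.4242 / (1 + 0.075)^2 = $142.4242 / 1.155625 = $123.24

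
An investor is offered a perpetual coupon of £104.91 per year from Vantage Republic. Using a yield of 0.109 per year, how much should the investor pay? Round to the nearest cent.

£962.48

Level perpetuity: PV = C / r = £104.91 / 0.109 = £962.48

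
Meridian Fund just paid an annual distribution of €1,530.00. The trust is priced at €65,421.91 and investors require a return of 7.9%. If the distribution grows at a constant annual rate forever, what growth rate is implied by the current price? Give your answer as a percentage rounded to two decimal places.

5.43%

P = D₀(1+g)/(r−g) ⇒ P(r−g) = D₀(1+g) ⇒ g(P+D₀) = P·r − D₀
g = (P·r − D₀)/(P + D₀) = (€65,421.91×0.079 − €1,530.00) / (€65,421.91 + €1,530.00) = 0.054342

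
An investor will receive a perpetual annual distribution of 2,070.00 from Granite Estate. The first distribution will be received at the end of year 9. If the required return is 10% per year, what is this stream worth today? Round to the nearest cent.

9656.70

Value at end of year 8: C / r = 2,070.00 / 0.1 = 20,700.0000
Discount to today: PV = 20,700.0000 / (1 + 0.1)^8 = 20,700.0000 / 2.143589 = 9,656.70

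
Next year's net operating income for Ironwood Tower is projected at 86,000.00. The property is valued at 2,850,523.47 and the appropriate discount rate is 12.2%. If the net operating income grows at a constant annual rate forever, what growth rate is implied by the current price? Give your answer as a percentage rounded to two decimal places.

P = D₁/(r−g) ⇒ g = r − D₁/P = 0.122 − 86,000.00/2,850,523.47 = 0.091830

9.18%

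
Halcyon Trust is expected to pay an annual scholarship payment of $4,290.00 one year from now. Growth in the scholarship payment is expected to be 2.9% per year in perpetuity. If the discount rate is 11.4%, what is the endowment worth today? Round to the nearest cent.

$50470.59

Growing perpetuity: P = D₁ / (r − g) = $4,290.0000 / (0.114 − 0.029) = $50,470.59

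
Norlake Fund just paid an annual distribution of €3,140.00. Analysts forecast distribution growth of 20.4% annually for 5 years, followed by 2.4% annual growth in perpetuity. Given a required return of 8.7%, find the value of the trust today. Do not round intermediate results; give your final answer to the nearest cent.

D_1 = 3780.56000
D_2 = 4551.79424
D_3 = 5480.36026
D_4 = 6598.35376
D_5 = 7944.41793
Terminal value at year 5: TV = D_5×(1+g_2)/(r−g_2) = 8135.08396/0.063 = 129128.31676
P_0 = D_1/(1+r)^1 + D_2/(1+r)^2 + D_3/(1+r)^3 + D_4/(1+r)^4 + D_5/(1+r)^5 + TV/(1+r)^5
    = 3477.97608 + 3852.33045 + 4266.97872 + 4726.25793 + 5234.97199 + 85089.06853 = 106647.58370

€106647.58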